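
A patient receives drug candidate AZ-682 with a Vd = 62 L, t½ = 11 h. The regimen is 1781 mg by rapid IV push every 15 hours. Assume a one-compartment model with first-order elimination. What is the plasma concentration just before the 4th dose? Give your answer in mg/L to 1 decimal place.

17.2 mg/L

f = (1/2)^(τ/t½) = (1/2)^(15/11) ≈ 0.3886.
C₀ = D/Vd = 1781/62 ≈ 28.726 mg/L.
Before the 4th dose, 3 doses have been given. Superposition: Cmin = C₀·(f + f² + … + f^3).
≈ 28.726 × (0.3886 + 0.1510 + 0.0587) ≈ 28.726 × 0.5983 ≈ 17.187 mg/L.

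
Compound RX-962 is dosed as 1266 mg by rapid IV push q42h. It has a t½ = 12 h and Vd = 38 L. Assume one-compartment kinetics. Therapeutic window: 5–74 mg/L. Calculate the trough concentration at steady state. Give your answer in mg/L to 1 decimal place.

3.2 mg/L

Over one 42-h interval, 42/12 ≈ 3.5 half-lives elapse, leaving f ≈ 0.0884 of each dose.
At steady state, accumulation factor R = 1/(1 − e^(−kτ)) ≈ 1.0970.
Single-dose peak C₀ = D/Vd = 1266/38 ≈ 33.316 mg/L.
Steady-state peak Cmax,ss = C₀·R ≈ 33.316 × 1.0970 ≈ 36.548 mg/L.
Steady-state trough Cmin,ss = Cmax,ss·f ≈ 36.548 × 0.0884 ≈ 3.231 mg/L.
Trough 3.2 mg/L vs MEC 5 mg/L: subtherapeutic.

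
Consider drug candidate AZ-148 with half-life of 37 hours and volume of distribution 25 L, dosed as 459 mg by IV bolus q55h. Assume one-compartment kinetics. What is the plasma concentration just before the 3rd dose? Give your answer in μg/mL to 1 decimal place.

8.9 μg/mL

f = (1/2)^(τ/t½) = (1/2)^(55/37) ≈ 0.3569.
C₀ = D/Vd = 459/25 ≈ 18.360 μg/mL.
Before the 3rd dose, 2 doses have been given. Superposition: Cmin = C₀·(f + f²).
≈ 18.360 × (0.3569 + 0.1274) ≈ 18.360 × 0.4843 ≈ 8.892 μg/mL.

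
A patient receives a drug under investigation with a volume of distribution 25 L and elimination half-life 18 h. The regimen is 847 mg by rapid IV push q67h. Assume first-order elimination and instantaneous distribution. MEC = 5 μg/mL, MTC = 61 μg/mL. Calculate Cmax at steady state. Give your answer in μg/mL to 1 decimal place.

36.7 μg/mL

τ/t½ = 67/18 ≈ 3.7222, so fraction remaining f = (1/2)^(67/18) ≈ 0.0758.
At steady state, accumulation factor R = 1/(1 − e^(−kτ)) ≈ 1.0820.
Single-dose peak C₀ = D/Vd = 847/25 ≈ 33.880 μg/mL.
Cmax,ss = C₀/(1 − f) ≈ 33.880/0.9242 ≈ 36.659 μg/mL.
Peak 36.7 μg/mL vs MTC 61 μg/mL: below toxic threshold.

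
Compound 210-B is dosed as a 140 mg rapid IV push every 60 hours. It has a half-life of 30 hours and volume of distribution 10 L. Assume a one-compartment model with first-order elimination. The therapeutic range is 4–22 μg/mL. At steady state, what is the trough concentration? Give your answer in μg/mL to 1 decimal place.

4.7 μg/mL

τ = 60 h = 2 half-lives, so f = (1/2)^2 = 0.25.
At steady state, R = 1/(1 − 0.25) = 4/3.
Single-dose peak C₀ = D/Vd = 140/10 = 14 μg/mL.
Steady-state peak Cmax,ss = C₀·R = 14 × 4/3 ≈ 18.667 μg/mL.
Steady-state trough Cmin,ss = Cmax,ss·f ≈ 18.667 × 0.25 ≈ 4.667 μg/mL.
Trough 4.7 μg/mL vs MEC 4 μg/mL: adequate.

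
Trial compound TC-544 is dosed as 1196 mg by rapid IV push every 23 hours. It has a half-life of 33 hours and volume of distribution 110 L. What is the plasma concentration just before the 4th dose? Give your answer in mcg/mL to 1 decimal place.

f = (1/2)^(τ/t½) = (1/2)^(23/33) ≈ 0.6169.
C₀ = D/Vd = 1196/110 ≈ 10.873 mcg/mL.
Before the 4th dose, 3 doses have been given. Superposition: Cmin = C₀·(f + f² + … + f^3).
≈ 10.873 × (0.6169 + 0.3806 + 0.2348) ≈ 10.873 × 1.2323 ≈ 13.399 mcg/mL.

13.4 mcg/mL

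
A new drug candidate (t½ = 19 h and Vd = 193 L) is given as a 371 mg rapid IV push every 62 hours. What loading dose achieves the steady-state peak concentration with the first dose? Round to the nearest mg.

f = (1/2)^(62/19) ≈ 0.104158; accumulation ratio R = 1/(1−f) ≈ 1.11627.
Loading dose to hit Cmax,ss on first dose: D_load = D_maint·R ≈ 371 × 1.11627 ≈ 414.14 mg.

414 mg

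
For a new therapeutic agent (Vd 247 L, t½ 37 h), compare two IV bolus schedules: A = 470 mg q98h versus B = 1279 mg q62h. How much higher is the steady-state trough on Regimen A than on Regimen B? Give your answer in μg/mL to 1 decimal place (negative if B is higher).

-2.0 μg/mL

Regimen A: f = (1/2)^(98/37) ≈ 0.1595; Cmin,ss = (470/247)·f/(1−f) ≈ 0.361 μg/mL.
Regimen B: f = (1/2)^(62/37) ≈ 0.3130; Cmin,ss = (1279/247)·f/(1−f) ≈ 2.359 μg/mL.
Difference ≈ 0.361 − 2.359 ≈ -1.998 μg/mL.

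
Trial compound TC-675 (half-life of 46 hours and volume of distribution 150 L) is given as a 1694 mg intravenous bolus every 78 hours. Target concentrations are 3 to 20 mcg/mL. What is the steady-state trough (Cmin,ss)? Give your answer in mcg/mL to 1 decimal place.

Over one 78-h interval, 78/46 ≈ 1.6957 half-lives elapse, leaving f ≈ 0.3087 of each dose.
At steady state, accumulation factor R = 1/(1 − e^(−kτ)) ≈ 1.4465.
Each bolus raises the concentration by D/Vd = 1694/150 ≈ 11.293 mcg/mL.
Steady-state peak Cmax,ss = C₀·R ≈ 11.293 × 1.4465 ≈ 16.335 mcg/mL.
One interval later, Cmin,ss = Cmax,ss·e^(−kτ) ≈ 16.335 × 0.3087 ≈ 5.043 mcg/mL.
Trough 5.0 mcg/mL vs MEC 3 mcg/mL: adequate.

5.0 mcg/mL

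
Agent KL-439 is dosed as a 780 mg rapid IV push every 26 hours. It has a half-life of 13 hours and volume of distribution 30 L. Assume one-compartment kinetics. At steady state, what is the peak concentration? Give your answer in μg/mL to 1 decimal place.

τ = 26 h = 2 half-lives, so f = (1/2)^2 = 0.25.
Accumulation ratio R = 1/(1 − f) = 1/0.75 = 4/3.
Single-dose peak C₀ = D/Vd = 780/30 = 26 μg/mL.
Steady-state peak Cmax,ss = C₀·R = 26 × 4/3 ≈ 34.667 μg/mL.

34.7 μg/mL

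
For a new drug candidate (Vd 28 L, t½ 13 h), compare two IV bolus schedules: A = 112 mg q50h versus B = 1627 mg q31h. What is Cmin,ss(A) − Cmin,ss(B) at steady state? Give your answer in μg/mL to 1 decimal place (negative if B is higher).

-13.5 μg/mL

Regimen A: f = (1/2)^(50/13) ≈ 0.0695; Cmin,ss = (112/28)·f/(1−f) ≈ 0.299 μg/mL.
Regimen B: f = (1/2)^(31/13) ≈ 0.1915; Cmin,ss = (1627/28)·f/(1−f) ≈ 13.763 μg/mL.
Difference ≈ 0.299 − 13.763 ≈ -13.464 μg/mL.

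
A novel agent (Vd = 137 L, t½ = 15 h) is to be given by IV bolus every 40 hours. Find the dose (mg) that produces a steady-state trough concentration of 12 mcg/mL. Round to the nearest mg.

τ/t½ = 40/15 ≈ 2.6667, so f = (1/2)^(40/15) ≈ 0.157490.
Cmin,ss = (D/Vd)·f/(1−f), so D = Cmin,ss·Vd·(1−f)/f.
D = 12 × 137 × (1−f)/f ≈ 12 × 137 × 5.34961 ≈ 8794.76 mg.

8795 mg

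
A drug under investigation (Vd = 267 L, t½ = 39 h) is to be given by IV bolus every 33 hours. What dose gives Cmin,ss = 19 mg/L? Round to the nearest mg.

4047 mg

τ/t½ = 33/39 ≈ 0.84615, so f = (1/2)^(33/39) ≈ 0.556266.
Cmin,ss = (D/Vd)·f/(1−f), so D = Cmin,ss·Vd·(1−f)/f.
D = 19 × 267 × (1−f)/f ≈ 19 × 267 × 0.79770 ≈ 4046.73 mg.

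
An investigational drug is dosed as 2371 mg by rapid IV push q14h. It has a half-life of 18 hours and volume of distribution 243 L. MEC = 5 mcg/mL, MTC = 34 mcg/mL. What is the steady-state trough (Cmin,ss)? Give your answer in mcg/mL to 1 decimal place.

Over one 14-h interval, 14/18 ≈ 0.77778 half-lives elapse, leaving f ≈ 0.5833 of each dose.
At steady state, accumulation factor R = 1/(1 − e^(−kτ)) ≈ 2.3998.
Single-dose peak C₀ = D/Vd = 2371/243 ≈ 9.757 mcg/mL.
Cmax,ss = C₀/(1 − f) ≈ 9.757/0.4167 ≈ 23.415 mcg/mL.
One interval later, Cmin,ss = Cmax,ss·e^(−kτ) ≈ 23.415 × 0.5833 ≈ 13.658 mcg/mL.
Trough 13.7 mcg/mL vs MEC 5 mcg/mL: adequate.

13.7 mcg/mL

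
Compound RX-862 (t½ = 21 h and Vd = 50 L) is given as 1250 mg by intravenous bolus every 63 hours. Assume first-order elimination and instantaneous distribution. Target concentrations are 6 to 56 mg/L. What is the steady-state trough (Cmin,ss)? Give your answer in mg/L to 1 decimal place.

τ = 63 h = 3 half-lives, so f = (1/2)^3 = 0.125.
At steady state, R = 1/(1 − 0.125) = 8/7.
Single-dose peak C₀ = D/Vd = 1250/50 = 25 mg/L.
Steady-state peak Cmax,ss = C₀·R = 25 × 8/7 ≈ 28.571 mg/L.
Steady-state trough Cmin,ss = Cmax,ss·f ≈ 28.571 × 0.125 ≈ 3.571 mg/L.
Trough 3.6 mg/L vs MEC 6 mg/L: subtherapeutic.

3.6 mg/L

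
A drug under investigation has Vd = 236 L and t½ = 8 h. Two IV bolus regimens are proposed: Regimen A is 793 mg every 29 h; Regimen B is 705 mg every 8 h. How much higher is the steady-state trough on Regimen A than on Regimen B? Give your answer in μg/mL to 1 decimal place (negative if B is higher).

Regimen A: f = (1/2)^(29/8) ≈ 0.0811; Cmin,ss = (793/236)·f/(1−f) ≈ 0.297 μg/mL.
Regimen B: f = (1/2)^(8/8) ≈ 0.5000; Cmin,ss = (705/236)·f/(1−f) ≈ 2.987 μg/mL.
Difference ≈ 0.297 − 2.987 ≈ -2.690 μg/mL.

-2.7 μg/mL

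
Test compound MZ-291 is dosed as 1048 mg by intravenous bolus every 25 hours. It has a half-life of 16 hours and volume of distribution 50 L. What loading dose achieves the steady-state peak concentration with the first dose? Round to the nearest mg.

f = (1/2)^(25/16) ≈ 0.338564; accumulation ratio R = 1/(1−f) ≈ 1.51186.
Loading dose to hit Cmax,ss on first dose: D_load = D_maint·R ≈ 1048 × 1.51186 ≈ 1584.43 mg.

1584 mg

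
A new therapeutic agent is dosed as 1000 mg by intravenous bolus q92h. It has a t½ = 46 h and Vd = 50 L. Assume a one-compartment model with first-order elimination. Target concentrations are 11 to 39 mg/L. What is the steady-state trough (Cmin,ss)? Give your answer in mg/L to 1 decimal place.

6.7 mg/L

τ = 92 h = 2 half-lives, so f = (1/2)^2 = 0.25.
Accumulation ratio R = 1/(1 − f) = 1/0.75 = 4/3.
Single-dose peak C₀ = D/Vd = 1000/50 = 20 mg/L.
Steady-state peak Cmax,ss = C₀·R = 20 × 4/3 ≈ 26.667 mg/L.
Steady-state trough Cmin,ss = Cmax,ss·f ≈ 26.667 × 0.25 ≈ 6.667 mg/L.
Trough 6.7 mg/L vs MEC 11 mg/L: subtherapeutic.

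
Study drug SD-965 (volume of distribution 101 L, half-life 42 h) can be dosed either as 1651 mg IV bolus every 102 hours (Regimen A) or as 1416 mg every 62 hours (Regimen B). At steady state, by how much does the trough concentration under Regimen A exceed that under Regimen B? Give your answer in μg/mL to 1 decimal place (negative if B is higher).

Regimen A: f = (1/2)^(102/42) ≈ 0.1857; Cmin,ss = (1651/101)·f/(1−f) ≈ 3.728 μg/mL.
Regimen B: f = (1/2)^(62/42) ≈ 0.3594; Cmin,ss = (1416/101)·f/(1−f) ≈ 7.866 μg/mL.
Difference ≈ 3.728 − 7.866 ≈ -4.138 μg/mL.

-4.1 μg/mL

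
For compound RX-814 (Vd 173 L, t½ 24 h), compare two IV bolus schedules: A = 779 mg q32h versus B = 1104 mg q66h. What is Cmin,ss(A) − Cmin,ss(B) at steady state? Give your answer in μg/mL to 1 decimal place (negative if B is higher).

1.8 μg/mL

Regimen A: f = (1/2)^(32/24) ≈ 0.3969; Cmin,ss = (779/173)·f/(1−f) ≈ 2.963 μg/mL.
Regimen B: f = (1/2)^(66/24) ≈ 0.1487; Cmin,ss = (1104/173)·f/(1−f) ≈ 1.115 μg/mL.
Difference ≈ 2.963 − 1.115 ≈ 1.848 μg/mL.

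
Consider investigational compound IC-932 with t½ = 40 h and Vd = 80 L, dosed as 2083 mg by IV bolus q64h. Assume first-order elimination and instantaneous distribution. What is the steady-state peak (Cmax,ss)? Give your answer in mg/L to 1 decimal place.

k = ln2/t½ = ln2/40 ≈ 0.017329 h⁻¹; fraction remaining f = e^(−kτ) = e^(−0.017329×64) ≈ 0.3299.
Accumulation ratio R = 1/(1 − f) ≈ 1/0.6701 ≈ 1.4923.
Each bolus raises the concentration by D/Vd = 2083/80 ≈ 26.038 mg/L.
Steady-state peak Cmax,ss = C₀·R ≈ 26.038 × 1.4923 ≈ 38.857 mg/L.

38.9 mg/L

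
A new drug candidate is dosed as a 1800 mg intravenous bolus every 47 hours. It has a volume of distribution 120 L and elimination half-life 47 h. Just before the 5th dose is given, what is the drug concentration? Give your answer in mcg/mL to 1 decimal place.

14.1 mcg/mL

f = (1/2)^(τ/t½) = (1/2)^(47/47) ≈ 0.5000.
C₀ = D/Vd = 1800/120 ≈ 15.000 mcg/mL.
Before the 5th dose, 4 doses have been given. Superposition: Cmin = C₀·(f + f² + … + f^4).
≈ 15.000 × (0.5000 + 0.2500 + 0.1250 + 0.0625) ≈ 15.000 × 0.9375 ≈ 14.062 mcg/mL.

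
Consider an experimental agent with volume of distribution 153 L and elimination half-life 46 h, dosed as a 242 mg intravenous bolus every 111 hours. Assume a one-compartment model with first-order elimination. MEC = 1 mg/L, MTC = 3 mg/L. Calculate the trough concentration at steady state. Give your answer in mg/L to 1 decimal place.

τ/t½ = 111/46 ≈ 2.413, so fraction remaining f = (1/2)^(111/46) ≈ 0.1878.
Each bolus raises the concentration by D/Vd = 242/153 ≈ 1.582 mg/L.
Steady-state trough Cmin,ss = C₀·f/(1−f) ≈ 1.582 × 0.1878/0.8122 ≈ 0.366 mg/L.
Trough 0.4 mg/L vs MEC 1 mg/L: subtherapeutic.

0.4 mg/L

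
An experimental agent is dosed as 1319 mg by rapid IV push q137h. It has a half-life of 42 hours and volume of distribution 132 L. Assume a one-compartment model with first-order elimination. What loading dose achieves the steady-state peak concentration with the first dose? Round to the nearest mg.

1473 mg

f = (1/2)^(137/42) ≈ 0.104248; accumulation ratio R = 1/(1−f) ≈ 1.11638.
Loading dose to hit Cmax,ss on first dose: D_load = D_maint·R ≈ 1319 × 1.11638 ≈ 1472.51 mg.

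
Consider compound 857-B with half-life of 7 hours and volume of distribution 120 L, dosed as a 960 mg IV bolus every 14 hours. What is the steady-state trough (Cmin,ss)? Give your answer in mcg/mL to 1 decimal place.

2.7 mcg/mL

τ = 14 h = 2 half-lives, so f = (1/2)^2 = 0.25.
At steady state, R = 1/(1 − 0.25) = 4/3.
Single-dose peak C₀ = D/Vd = 960/120 = 8 mcg/mL.
Steady-state peak Cmax,ss = C₀·R = 8 × 4/3 ≈ 10.667 mcg/mL.
Steady-state trough Cmin,ss = Cmax,ss·f ≈ 10.667 × 0.25 ≈ 2.667 mcg/mL.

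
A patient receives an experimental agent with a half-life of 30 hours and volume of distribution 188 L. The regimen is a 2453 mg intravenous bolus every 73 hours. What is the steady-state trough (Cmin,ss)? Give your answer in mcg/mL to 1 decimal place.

3.0 mcg/mL

Over one 73-h interval, 73/30 ≈ 2.4333 half-lives elapse, leaving f ≈ 0.1851 of each dose.
Single-dose peak C₀ = D/Vd = 2453/188 ≈ 13.048 mcg/mL.
Steady-state trough Cmin,ss = C₀·f/(1−f) ≈ 13.048 × 0.1851/0.8149 ≈ 2.964 mcg/mL.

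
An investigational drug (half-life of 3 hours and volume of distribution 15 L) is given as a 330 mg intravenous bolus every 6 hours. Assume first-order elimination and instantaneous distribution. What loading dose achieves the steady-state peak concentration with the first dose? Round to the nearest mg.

440 mg

f = (1/2)^(6/3) ≈ 0.250000; accumulation ratio R = 1/(1−f) ≈ 1.33333.
Loading dose to hit Cmax,ss on first dose: D_load = D_maint·R ≈ 330 × 1.33333 ≈ 440.00 mg.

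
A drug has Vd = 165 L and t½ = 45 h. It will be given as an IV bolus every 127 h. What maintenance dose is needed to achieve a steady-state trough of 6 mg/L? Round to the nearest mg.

6012 mg

τ/t½ = 127/45 ≈ 2.8222, so f = (1/2)^(127/45) ≈ 0.141393.
Cmin,ss = (D/Vd)·f/(1−f), so D = Cmin,ss·Vd·(1−f)/f.
D = 6 × 165 × (1−f)/f ≈ 6 × 165 × 6.07249 ≈ 6011.77 mg.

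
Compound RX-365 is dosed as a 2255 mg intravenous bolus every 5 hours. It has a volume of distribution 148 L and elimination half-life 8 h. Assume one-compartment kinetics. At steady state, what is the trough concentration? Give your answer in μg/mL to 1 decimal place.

Over one 5-h interval, 5/8 ≈ 0.625 half-lives elapse, leaving f ≈ 0.6484 of each dose.
Accumulation ratio R = 1/(1 − f) ≈ 1/0.3516 ≈ 2.8441.
Each bolus raises the concentration by D/Vd = 2255/148 ≈ 15.236 μg/mL.
Steady-state peak Cmax,ss = C₀·R ≈ 15.236 × 2.8441 ≈ 43.333 μg/mL.
One interval later, Cmin,ss = Cmax,ss·e^(−kτ) ≈ 43.333 × 0.6484 ≈ 28.097 μg/mL.

28.1 μg/mL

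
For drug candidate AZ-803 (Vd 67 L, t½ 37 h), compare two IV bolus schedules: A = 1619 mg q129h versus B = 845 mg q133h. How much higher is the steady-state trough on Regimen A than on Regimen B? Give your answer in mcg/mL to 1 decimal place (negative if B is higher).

Regimen A: f = (1/2)^(129/37) ≈ 0.0892; Cmin,ss = (1619/67)·f/(1−f) ≈ 2.367 mcg/mL.
Regimen B: f = (1/2)^(133/37) ≈ 0.0828; Cmin,ss = (845/67)·f/(1−f) ≈ 1.139 mcg/mL.
Difference ≈ 2.367 − 1.139 ≈ 1.228 mcg/mL.

1.2 mcg/mL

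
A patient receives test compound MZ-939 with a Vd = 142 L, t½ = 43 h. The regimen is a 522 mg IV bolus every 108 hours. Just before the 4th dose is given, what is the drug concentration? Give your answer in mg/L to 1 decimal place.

0.8 mg/L

f = (1/2)^(τ/t½) = (1/2)^(108/43) ≈ 0.1754.
C₀ = D/Vd = 522/142 ≈ 3.676 mg/L.
Before the 4th dose, 3 doses have been given. Superposition: Cmin = C₀·(f + f² + … + f^3).
≈ 3.676 × (0.1754 + 0.0308 + 0.0054) ≈ 3.676 × 0.2116 ≈ 0.778 mg/L.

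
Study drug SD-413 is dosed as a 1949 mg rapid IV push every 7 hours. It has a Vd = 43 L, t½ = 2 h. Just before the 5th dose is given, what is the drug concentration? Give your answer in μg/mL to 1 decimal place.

f = (1/2)^(τ/t½) = (1/2)^(7/2) ≈ 0.0884.
C₀ = D/Vd = 1949/43 ≈ 45.326 μg/mL.
Before the 5th dose, 4 doses have been given. Superposition: Cmin = C₀·(f + f² + … + f^4).
≈ 45.326 × (0.0884 + 0.0078 + 0.0007 + 0.0001) ≈ 45.326 × 0.0970 ≈ 4.397 μg/mL.

4.4 μg/mL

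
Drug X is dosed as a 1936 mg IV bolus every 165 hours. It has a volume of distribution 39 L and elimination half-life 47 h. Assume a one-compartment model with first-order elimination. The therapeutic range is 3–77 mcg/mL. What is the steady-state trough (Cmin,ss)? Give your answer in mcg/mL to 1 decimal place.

k = ln2/t½ = ln2/47 ≈ 0.014748 h⁻¹; fraction remaining f = e^(−kτ) = e^(−0.014748×165) ≈ 0.0877.
Each bolus raises the concentration by D/Vd = 1936/39 ≈ 49.641 mcg/mL.
Steady-state trough Cmin,ss = C₀·f/(1−f) ≈ 49.641 × 0.0877/0.9123 ≈ 4.772 mcg/mL.
Trough 4.8 mcg/mL vs MEC 3 mcg/mL: adequate.

4.8 mcg/mL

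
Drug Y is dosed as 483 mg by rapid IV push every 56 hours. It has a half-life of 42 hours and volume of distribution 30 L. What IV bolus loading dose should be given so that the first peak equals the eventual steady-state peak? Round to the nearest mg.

801 mg

f = (1/2)^(56/42) ≈ 0.396850; accumulation ratio R = 1/(1−f) ≈ 1.65796.
Loading dose to hit Cmax,ss on first dose: D_load = D_maint·R ≈ 483 × 1.65796 ≈ 800.79 mg.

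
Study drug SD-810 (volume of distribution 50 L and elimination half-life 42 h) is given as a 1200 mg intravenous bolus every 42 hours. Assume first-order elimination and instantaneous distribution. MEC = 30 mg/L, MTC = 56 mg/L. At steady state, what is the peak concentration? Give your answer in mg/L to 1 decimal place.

48.0 mg/L

τ = 42 h = 1 half-life, so f = (1/2)^1 = 0.5.
At steady state, R = 1/(1 − 0.5) = 2/1.
Single-dose peak C₀ = D/Vd = 1200/50 = 24 mg/L.
Steady-state peak Cmax,ss = C₀·R = 24 × 2/1 ≈ 48.000 mg/L.
Peak 48.0 mg/L vs MTC 56 mg/L: below toxic threshold.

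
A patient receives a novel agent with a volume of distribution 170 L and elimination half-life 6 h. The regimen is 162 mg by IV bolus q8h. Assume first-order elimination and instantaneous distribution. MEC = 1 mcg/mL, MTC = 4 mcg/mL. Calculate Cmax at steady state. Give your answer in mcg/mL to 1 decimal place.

1.6 mcg/mL

τ/t½ = 8/6 ≈ 1.3333, so fraction remaining f = (1/2)^(8/6) ≈ 0.3969.
Accumulation ratio R = 1/(1 − f) ≈ 1/0.6031 ≈ 1.6581.
Each bolus raises the concentration by D/Vd = 162/170 ≈ 0.953 mcg/mL.
Steady-state peak Cmax,ss = C₀·R ≈ 0.953 × 1.6581 ≈ 1.580 mcg/mL.
Peak 1.6 mcg/mL vs MTC 4 mcg/mL: below toxic threshold.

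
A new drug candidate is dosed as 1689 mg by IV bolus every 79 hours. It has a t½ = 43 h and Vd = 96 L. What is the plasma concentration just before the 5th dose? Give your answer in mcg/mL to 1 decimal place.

f = (1/2)^(τ/t½) = (1/2)^(79/43) ≈ 0.2799.
C₀ = D/Vd = 1689/96 ≈ 17.594 mcg/mL.
Before the 5th dose, 4 doses have been given. Superposition: Cmin = C₀·(f + f² + … + f^4).
≈ 17.594 × (0.2799 + 0.0783 + 0.0219 + 0.0061) ≈ 17.594 × 0.3862 ≈ 6.795 mcg/mL.

6.8 mcg/mL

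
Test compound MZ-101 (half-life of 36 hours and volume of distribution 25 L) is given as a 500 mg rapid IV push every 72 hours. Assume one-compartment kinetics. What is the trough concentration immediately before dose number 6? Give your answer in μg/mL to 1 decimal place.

f = (1/2)^(τ/t½) = (1/2)^(72/36) ≈ 0.2500.
C₀ = D/Vd = 500/25 ≈ 20.000 μg/mL.
Before the 6th dose, 5 doses have been given. Superposition: Cmin = C₀·(f + f² + … + f^5).
≈ 20.000 × (0.2500 + 0.0625 + 0.0156 + 0.0039 + 0.0010) ≈ 20.000 × 0.3330 ≈ 6.660 μg/mL.

6.7 μg/mL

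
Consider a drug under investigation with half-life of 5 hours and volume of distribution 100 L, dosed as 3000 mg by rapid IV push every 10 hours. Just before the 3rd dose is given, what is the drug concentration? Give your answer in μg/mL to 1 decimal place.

9.4 μg/mL

f = (1/2)^(τ/t½) = (1/2)^(10/5) ≈ 0.2500.
C₀ = D/Vd = 3000/100 ≈ 30.000 μg/mL.
Before the 3rd dose, 2 doses have been given. Superposition: Cmin = C₀·(f + f²).
≈ 30.000 × (0.2500 + 0.0625) ≈ 30.000 × 0.3125 ≈ 9.375 μg/mL.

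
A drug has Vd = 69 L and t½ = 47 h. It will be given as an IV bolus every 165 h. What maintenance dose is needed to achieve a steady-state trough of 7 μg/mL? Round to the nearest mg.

τ/t½ = 165/47 ≈ 3.5106, so f = (1/2)^(165/47) ≈ 0.087739.
Cmin,ss = (D/Vd)·f/(1−f), so D = Cmin,ss·Vd·(1−f)/f.
D = 7 × 69 × (1−f)/f ≈ 7 × 69 × 10.39744 ≈ 5021.96 mg.

5022 mg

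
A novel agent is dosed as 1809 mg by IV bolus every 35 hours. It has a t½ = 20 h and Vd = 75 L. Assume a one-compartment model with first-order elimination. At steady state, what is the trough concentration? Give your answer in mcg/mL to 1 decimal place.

10.2 mcg/mL

Over one 35-h interval, 35/20 ≈ 1.75 half-lives elapse, leaving f ≈ 0.2973 of each dose.
Accumulation ratio R = 1/(1 − f) ≈ 1/0.7027 ≈ 1.4231.
Single-dose peak C₀ = D/Vd = 1809/75 ≈ 24.120 mcg/mL.
Cmax,ss = C₀/(1 − f) ≈ 24.120/0.7027 ≈ 34.325 mcg/mL.
One interval later, Cmin,ss = Cmax,ss·e^(−kτ) ≈ 34.325 × 0.2973 ≈ 10.205 mcg/mL.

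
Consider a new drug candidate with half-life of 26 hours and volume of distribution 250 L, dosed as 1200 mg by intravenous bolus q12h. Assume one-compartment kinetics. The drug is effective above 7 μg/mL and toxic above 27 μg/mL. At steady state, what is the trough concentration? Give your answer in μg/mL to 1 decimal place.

12.7 μg/mL

k = ln2/t½ = ln2/26 ≈ 0.026660 h⁻¹; fraction remaining f = e^(−kτ) = e^(−0.026660×12) ≈ 0.7262.
At steady state, accumulation factor R = 1/(1 − e^(−kτ)) ≈ 3.6523.
Single-dose peak C₀ = D/Vd = 1200/250 ≈ 4.800 μg/mL.
Steady-state peak Cmax,ss = C₀·R ≈ 4.800 × 3.6523 ≈ 17.531 μg/mL.
Steady-state trough Cmin,ss = Cmax,ss·f ≈ 17.531 × 0.7262 ≈ 12.731 μg/mL.
Trough 12.7 μg/mL vs MEC 7 μg/mL: adequate.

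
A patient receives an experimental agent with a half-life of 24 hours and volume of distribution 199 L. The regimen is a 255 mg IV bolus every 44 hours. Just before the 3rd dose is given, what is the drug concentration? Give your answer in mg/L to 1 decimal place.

f = (1/2)^(τ/t½) = (1/2)^(44/24) ≈ 0.2806.
C₀ = D/Vd = 255/199 ≈ 1.281 mg/L.
Before the 3rd dose, 2 doses have been given. Superposition: Cmin = C₀·(f + f²).
≈ 1.281 × (0.2806 + 0.0787) ≈ 1.281 × 0.3593 ≈ 0.460 mg/L.

0.5 mg/L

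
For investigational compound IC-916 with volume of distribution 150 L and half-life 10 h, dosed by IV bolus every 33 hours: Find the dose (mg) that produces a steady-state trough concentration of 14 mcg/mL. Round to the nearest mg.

τ/t½ = 33/10 ≈ 3.3, so f = (1/2)^(33/10) ≈ 0.101532.
Cmin,ss = (D/Vd)·f/(1−f), so D = Cmin,ss·Vd·(1−f)/f.
D = 14 × 150 × (1−f)/f ≈ 14 × 150 × 8.84911 ≈ 18583.13 mg.

18583 mg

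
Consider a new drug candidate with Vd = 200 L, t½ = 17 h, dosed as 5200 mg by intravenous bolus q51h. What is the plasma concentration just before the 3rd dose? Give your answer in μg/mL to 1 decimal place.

f = (1/2)^(τ/t½) = (1/2)^(51/17) ≈ 0.1250.
C₀ = D/Vd = 5200/200 ≈ 26.000 μg/mL.
Before the 3rd dose, 2 doses have been given. Superposition: Cmin = C₀·(f + f²).
≈ 26.000 × (0.1250 + 0.0156) ≈ 26.000 × 0.1406 ≈ 3.656 μg/mL.

3.7 μg/mL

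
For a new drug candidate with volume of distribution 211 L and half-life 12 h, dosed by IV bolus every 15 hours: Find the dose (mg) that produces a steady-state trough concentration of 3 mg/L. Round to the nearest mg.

873 mg

τ/t½ = 15/12 ≈ 1.25, so f = (1/2)^(15/12) ≈ 0.420448.
Cmin,ss = (D/Vd)·f/(1−f), so D = Cmin,ss·Vd·(1−f)/f.
D = 3 × 211 × (1−f)/f ≈ 3 × 211 × 1.37842 ≈ 872.54 mg.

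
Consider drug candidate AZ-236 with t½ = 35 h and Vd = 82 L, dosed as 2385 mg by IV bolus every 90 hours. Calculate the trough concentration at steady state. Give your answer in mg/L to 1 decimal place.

k = ln2/t½ = ln2/35 ≈ 0.019804 h⁻¹; fraction remaining f = e^(−kτ) = e^(−0.019804×90) ≈ 0.1682.
At steady state, accumulation factor R = 1/(1 − e^(−kτ)) ≈ 1.2022.
Single-dose peak C₀ = D/Vd = 2385/82 ≈ 29.085 mg/L.
Cmax,ss = C₀/(1 − f) ≈ 29.085/0.8318 ≈ 34.966 mg/L.
One interval later, Cmin,ss = Cmax,ss·e^(−kτ) ≈ 34.966 × 0.1682 ≈ 5.881 mg/L.

5.9 mg/L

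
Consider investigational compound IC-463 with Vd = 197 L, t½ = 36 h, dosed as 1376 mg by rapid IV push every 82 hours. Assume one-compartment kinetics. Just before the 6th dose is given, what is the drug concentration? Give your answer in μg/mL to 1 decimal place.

f = (1/2)^(τ/t½) = (1/2)^(82/36) ≈ 0.2062.
C₀ = D/Vd = 1376/197 ≈ 6.985 μg/mL.
Before the 6th dose, 5 doses have been given. Superposition: Cmin = C₀·(f + f² + … + f^5).
≈ 6.985 × (0.2062 + 0.0425 + 0.0088 + 0.0018 + 0.0004) ≈ 6.985 × 0.2597 ≈ 1.814 μg/mL.

1.8 μg/mL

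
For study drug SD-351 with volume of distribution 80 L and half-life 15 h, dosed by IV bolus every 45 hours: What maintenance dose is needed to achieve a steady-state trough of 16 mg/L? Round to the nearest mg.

τ/t½ = 45/15 ≈ 3, so f = (1/2)^(45/15) ≈ 0.125000.
Cmin,ss = (D/Vd)·f/(1−f), so D = Cmin,ss·Vd·(1−f)/f.
D = 16 × 80 × (1−f)/f ≈ 16 × 80 × 7.00000 ≈ 8960.00 mg.

8960 mg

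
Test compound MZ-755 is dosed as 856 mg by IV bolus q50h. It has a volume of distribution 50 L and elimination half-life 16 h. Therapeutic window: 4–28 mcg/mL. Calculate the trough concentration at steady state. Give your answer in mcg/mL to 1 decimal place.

τ/t½ = 50/16 ≈ 3.125, so fraction remaining f = (1/2)^(50/16) ≈ 0.1146.
At steady state, accumulation factor R = 1/(1 − e^(−kτ)) ≈ 1.1294.
Each bolus raises the concentration by D/Vd = 856/50 ≈ 17.120 mcg/mL.
Steady-state peak Cmax,ss = C₀·R ≈ 17.120 × 1.1294 ≈ 19.335 mcg/mL.
One interval later, Cmin,ss = Cmax,ss·e^(−kτ) ≈ 19.335 × 0.1146 ≈ 2.216 mcg/mL.
Trough 2.2 mcg/mL vs MEC 4 mcg/mL: subtherapeutic.

2.2 mcg/mL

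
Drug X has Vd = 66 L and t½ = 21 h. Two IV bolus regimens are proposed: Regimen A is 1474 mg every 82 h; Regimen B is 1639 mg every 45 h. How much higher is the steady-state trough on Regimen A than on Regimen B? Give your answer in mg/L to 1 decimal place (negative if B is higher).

-5.7 mg/L

Regimen A: f = (1/2)^(82/21) ≈ 0.0668; Cmin,ss = (1474/66)·f/(1−f) ≈ 1.599 mg/L.
Regimen B: f = (1/2)^(45/21) ≈ 0.2264; Cmin,ss = (1639/66)·f/(1−f) ≈ 7.268 mg/L.
Difference ≈ 1.599 − 7.268 ≈ -5.669 mg/L.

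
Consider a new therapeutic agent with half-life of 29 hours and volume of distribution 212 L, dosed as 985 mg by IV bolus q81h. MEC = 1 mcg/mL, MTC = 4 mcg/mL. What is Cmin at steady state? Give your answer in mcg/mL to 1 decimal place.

0.8 mcg/mL

τ/t½ = 81/29 ≈ 2.7931, so fraction remaining f = (1/2)^(81/29) ≈ 0.1443.
Each bolus raises the concentration by D/Vd = 985/212 ≈ 4.646 mcg/mL.
Steady-state trough Cmin,ss = C₀·f/(1−f) ≈ 4.646 × 0.1443/0.8557 ≈ 0.783 mcg/mL.
Trough 0.8 mcg/mL vs MEC 1 mcg/mL: subtherapeutic.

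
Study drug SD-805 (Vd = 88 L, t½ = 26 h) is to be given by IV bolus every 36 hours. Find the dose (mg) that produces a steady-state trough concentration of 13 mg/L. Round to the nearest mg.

τ/t½ = 36/26 ≈ 1.3846, so f = (1/2)^(36/26) ≈ 0.382992.
Cmin,ss = (D/Vd)·f/(1−f), so D = Cmin,ss·Vd·(1−f)/f.
D = 13 × 88 × (1−f)/f ≈ 13 × 88 × 1.61102 ≈ 1843.01 mg.

1843 mg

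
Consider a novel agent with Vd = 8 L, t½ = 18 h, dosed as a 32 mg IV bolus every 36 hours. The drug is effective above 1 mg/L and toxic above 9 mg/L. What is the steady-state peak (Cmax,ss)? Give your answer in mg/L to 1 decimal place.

τ = 36 h = 2 half-lives, so f = (1/2)^2 = 0.25.
At steady state, R = 1/(1 − 0.25) = 4/3.
Single-dose peak C₀ = D/Vd = 32/8 = 4 mg/L.
Steady-state peak Cmax,ss = C₀·R = 4 × 4/3 ≈ 5.333 mg/L.
Peak 5.3 mg/L vs MTC 9 mg/L: below toxic threshold.

5.3 mg/L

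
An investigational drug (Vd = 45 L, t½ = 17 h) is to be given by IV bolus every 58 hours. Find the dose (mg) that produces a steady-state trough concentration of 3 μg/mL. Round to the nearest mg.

τ/t½ = 58/17 ≈ 3.4118, so f = (1/2)^(58/17) ≈ 0.093963.
Cmin,ss = (D/Vd)·f/(1−f), so D = Cmin,ss·Vd·(1−f)/f.
D = 3 × 45 × (1−f)/f ≈ 3 × 45 × 9.64249 ≈ 1301.74 mg.

1302 mg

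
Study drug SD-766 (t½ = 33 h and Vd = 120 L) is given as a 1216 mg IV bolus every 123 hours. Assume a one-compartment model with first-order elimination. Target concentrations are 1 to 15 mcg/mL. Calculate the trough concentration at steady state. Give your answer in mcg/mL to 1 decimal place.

0.8 mcg/mL

Over one 123-h interval, 123/33 ≈ 3.7273 half-lives elapse, leaving f ≈ 0.0755 of each dose.
Each bolus raises the concentration by D/Vd = 1216/120 ≈ 10.133 mcg/mL.
Steady-state trough Cmin,ss = C₀·f/(1−f) ≈ 10.133 × 0.0755/0.9245 ≈ 0.828 mcg/mL.
Trough 0.8 mcg/mL vs MEC 1 mcg/mL: subtherapeutic.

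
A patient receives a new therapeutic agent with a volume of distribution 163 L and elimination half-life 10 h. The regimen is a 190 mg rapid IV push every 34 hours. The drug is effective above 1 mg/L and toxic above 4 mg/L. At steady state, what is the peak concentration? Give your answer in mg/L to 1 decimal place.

1.3 mg/L

τ/t½ = 34/10 ≈ 3.4, so fraction remaining f = (1/2)^(34/10) ≈ 0.0947.
Accumulation ratio R = 1/(1 − f) ≈ 1/0.9053 ≈ 1.1046.
Each bolus raises the concentration by D/Vd = 190/163 ≈ 1.166 mg/L.
Steady-state peak Cmax,ss = C₀·R ≈ 1.166 × 1.1046 ≈ 1.288 mg/L.
Peak 1.3 mg/L vs MTC 4 mg/L: below toxic threshold.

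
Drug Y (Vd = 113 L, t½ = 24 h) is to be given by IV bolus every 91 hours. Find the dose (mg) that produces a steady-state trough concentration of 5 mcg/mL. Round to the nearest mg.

τ/t½ = 91/24 ≈ 3.7917, so f = (1/2)^(91/24) ≈ 0.072210.
Cmin,ss = (D/Vd)·f/(1−f), so D = Cmin,ss·Vd·(1−f)/f.
D = 5 × 113 × (1−f)/f ≈ 5 × 113 × 12.84850 ≈ 7259.40 mg.

7259 mg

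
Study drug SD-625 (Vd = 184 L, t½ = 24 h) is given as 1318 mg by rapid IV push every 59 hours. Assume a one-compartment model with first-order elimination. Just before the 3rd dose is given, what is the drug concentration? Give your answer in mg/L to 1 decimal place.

f = (1/2)^(τ/t½) = (1/2)^(59/24) ≈ 0.1820.
C₀ = D/Vd = 1318/184 ≈ 7.163 mg/L.
Before the 3rd dose, 2 doses have been given. Superposition: Cmin = C₀·(f + f²).
≈ 7.163 × (0.1820 + 0.0331) ≈ 7.163 × 0.2151 ≈ 1.541 mg/L.

1.5 mg/L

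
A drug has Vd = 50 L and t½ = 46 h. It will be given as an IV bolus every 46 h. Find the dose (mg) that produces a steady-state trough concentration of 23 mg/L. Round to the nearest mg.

τ/t½ = 46/46 ≈ 1, so f = (1/2)^(46/46) ≈ 0.500000.
Cmin,ss = (D/Vd)·f/(1−f), so D = Cmin,ss·Vd·(1−f)/f.
D = 23 × 50 × (1−f)/f ≈ 23 × 50 × 1.00000 ≈ 1150.00 mg.

1150 mg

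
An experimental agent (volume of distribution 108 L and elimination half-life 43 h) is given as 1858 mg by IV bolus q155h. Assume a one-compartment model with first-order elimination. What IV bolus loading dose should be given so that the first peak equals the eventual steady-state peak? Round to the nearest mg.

2024 mg

f = (1/2)^(155/43) ≈ 0.082204; accumulation ratio R = 1/(1−f) ≈ 1.08957.
Loading dose to hit Cmax,ss on first dose: D_load = D_maint·R ≈ 1858 × 1.08957 ≈ 2024.42 mg.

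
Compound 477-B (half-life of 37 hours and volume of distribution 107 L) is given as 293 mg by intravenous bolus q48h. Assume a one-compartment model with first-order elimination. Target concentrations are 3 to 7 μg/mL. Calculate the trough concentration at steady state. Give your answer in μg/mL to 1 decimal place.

1.9 μg/mL

Over one 48-h interval, 48/37 ≈ 1.2973 half-lives elapse, leaving f ≈ 0.4069 of each dose.
Each bolus raises the concentration by D/Vd = 293/107 ≈ 2.738 μg/mL.
Steady-state trough Cmin,ss = C₀·f/(1−f) ≈ 2.738 × 0.4069/0.5931 ≈ 1.878 μg/mL.
Trough 1.9 μg/mL vs MEC 3 μg/mL: subtherapeutic.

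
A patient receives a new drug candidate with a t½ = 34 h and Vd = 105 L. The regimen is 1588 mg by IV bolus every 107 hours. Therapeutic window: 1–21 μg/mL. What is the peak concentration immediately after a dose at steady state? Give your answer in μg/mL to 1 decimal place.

17.0 μg/mL

τ/t½ = 107/34 ≈ 3.1471, so fraction remaining f = (1/2)^(107/34) ≈ 0.1129.
Accumulation ratio R = 1/(1 − f) ≈ 1/0.8871 ≈ 1.1273.
Single-dose peak C₀ = D/Vd = 1588/105 ≈ 15.124 μg/mL.
Steady-state peak Cmax,ss = C₀·R ≈ 15.124 × 1.1273 ≈ 17.049 μg/mL.
Peak 17.0 μg/mL vs MTC 21 μg/mL: below toxic threshold.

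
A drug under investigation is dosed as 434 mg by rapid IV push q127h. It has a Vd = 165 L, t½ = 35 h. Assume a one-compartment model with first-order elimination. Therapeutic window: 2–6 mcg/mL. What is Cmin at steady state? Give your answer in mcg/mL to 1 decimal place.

0.2 mcg/mL

k = ln2/t½ = ln2/35 ≈ 0.019804 h⁻¹; fraction remaining f = e^(−kτ) = e^(−0.019804×127) ≈ 0.0809.
Each bolus raises the concentration by D/Vd = 434/165 ≈ 2.630 mcg/mL.
Steady-state trough Cmin,ss = C₀·f/(1−f) ≈ 2.630 × 0.0809/0.9191 ≈ 0.231 mcg/mL.
Trough 0.2 mcg/mL vs MEC 2 mcg/mL: subtherapeutic.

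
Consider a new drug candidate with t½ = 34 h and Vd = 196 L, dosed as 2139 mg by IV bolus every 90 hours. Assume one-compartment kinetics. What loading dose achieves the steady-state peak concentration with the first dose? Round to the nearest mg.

2545 mg

f = (1/2)^(90/34) ≈ 0.159645; accumulation ratio R = 1/(1−f) ≈ 1.18997.
Loading dose to hit Cmax,ss on first dose: D_load = D_maint·R ≈ 2139 × 1.18997 ≈ 2545.35 mg.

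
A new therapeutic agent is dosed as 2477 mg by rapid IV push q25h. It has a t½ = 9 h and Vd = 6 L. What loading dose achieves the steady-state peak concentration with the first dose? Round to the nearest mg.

2900 mg

f = (1/2)^(25/9) ≈ 0.145816; accumulation ratio R = 1/(1−f) ≈ 1.17071.
Loading dose to hit Cmax,ss on first dose: D_load = D_maint·R ≈ 2477 × 1.17071 ≈ 2899.85 mg.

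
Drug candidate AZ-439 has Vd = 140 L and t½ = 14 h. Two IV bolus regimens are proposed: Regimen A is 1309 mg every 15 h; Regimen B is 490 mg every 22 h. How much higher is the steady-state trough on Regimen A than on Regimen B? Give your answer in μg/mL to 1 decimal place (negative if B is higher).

Regimen A: f = (1/2)^(15/14) ≈ 0.4758; Cmin,ss = (1309/140)·f/(1−f) ≈ 8.487 μg/mL.
Regimen B: f = (1/2)^(22/14) ≈ 0.3365; Cmin,ss = (490/140)·f/(1−f) ≈ 1.775 μg/mL.
Difference ≈ 8.487 − 1.775 ≈ 6.712 μg/mL.

6.7 μg/mL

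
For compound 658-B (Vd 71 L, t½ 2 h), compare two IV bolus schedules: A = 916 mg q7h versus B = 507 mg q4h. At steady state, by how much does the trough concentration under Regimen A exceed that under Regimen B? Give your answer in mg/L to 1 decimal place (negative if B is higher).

Regimen A: f = (1/2)^(7/2) ≈ 0.0884; Cmin,ss = (916/71)·f/(1−f) ≈ 1.251 mg/L.
Regimen B: f = (1/2)^(4/2) ≈ 0.2500; Cmin,ss = (507/71)·f/(1−f) ≈ 2.380 mg/L.
Difference ≈ 1.251 − 2.380 ≈ -1.129 mg/L.

-1.1 mg/L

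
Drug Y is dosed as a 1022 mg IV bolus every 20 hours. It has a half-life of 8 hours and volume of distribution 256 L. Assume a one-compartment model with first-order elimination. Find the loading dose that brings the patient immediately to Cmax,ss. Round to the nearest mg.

1241 mg

f = (1/2)^(20/8) ≈ 0.176777; accumulation ratio R = 1/(1−f) ≈ 1.21474.
Loading dose to hit Cmax,ss on first dose: D_load = D_maint·R ≈ 1022 × 1.21474 ≈ 1241.46 mg.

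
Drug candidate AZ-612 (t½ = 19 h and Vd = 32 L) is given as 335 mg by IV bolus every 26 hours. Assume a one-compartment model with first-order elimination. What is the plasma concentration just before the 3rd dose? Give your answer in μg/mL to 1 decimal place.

5.6 μg/mL

f = (1/2)^(τ/t½) = (1/2)^(26/19) ≈ 0.3873.
C₀ = D/Vd = 335/32 ≈ 10.469 μg/mL.
Before the 3rd dose, 2 doses have been given. Superposition: Cmin = C₀·(f + f²).
≈ 10.469 × (0.3873 + 0.1500) ≈ 10.469 × 0.5373 ≈ 5.625 μg/mL.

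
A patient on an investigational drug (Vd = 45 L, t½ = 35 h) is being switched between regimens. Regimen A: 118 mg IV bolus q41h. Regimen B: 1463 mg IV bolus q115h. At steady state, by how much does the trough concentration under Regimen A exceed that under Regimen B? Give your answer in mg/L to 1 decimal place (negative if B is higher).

Regimen A: f = (1/2)^(41/35) ≈ 0.4440; Cmin,ss = (118/45)·f/(1−f) ≈ 2.094 mg/L.
Regimen B: f = (1/2)^(115/35) ≈ 0.1025; Cmin,ss = (1463/45)·f/(1−f) ≈ 3.713 mg/L.
Difference ≈ 2.094 − 3.713 ≈ -1.619 mg/L.

-1.6 mg/L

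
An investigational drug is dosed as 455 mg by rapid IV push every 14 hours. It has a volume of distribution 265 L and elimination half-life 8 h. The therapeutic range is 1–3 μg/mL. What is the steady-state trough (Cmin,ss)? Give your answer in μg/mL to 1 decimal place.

Over one 14-h interval, 14/8 ≈ 1.75 half-lives elapse, leaving f ≈ 0.2973 of each dose.
At steady state, accumulation factor R = 1/(1 − e^(−kτ)) ≈ 1.4231.
Each bolus raises the concentration by D/Vd = 455/265 ≈ 1.717 μg/mL.
Steady-state peak Cmax,ss = C₀·R ≈ 1.717 × 1.4231 ≈ 2.443 μg/mL.
One interval later, Cmin,ss = Cmax,ss·e^(−kτ) ≈ 2.443 × 0.2973 ≈ 0.726 μg/mL.
Trough 0.7 μg/mL vs MEC 1 μg/mL: subtherapeutic.

0.7 μg/mL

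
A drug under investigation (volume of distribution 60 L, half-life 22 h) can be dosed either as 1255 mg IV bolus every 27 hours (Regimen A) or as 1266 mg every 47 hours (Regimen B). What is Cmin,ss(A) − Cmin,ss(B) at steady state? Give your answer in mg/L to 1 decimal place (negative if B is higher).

Regimen A: f = (1/2)^(27/22) ≈ 0.4271; Cmin,ss = (1255/60)·f/(1−f) ≈ 15.593 mg/L.
Regimen B: f = (1/2)^(47/22) ≈ 0.2275; Cmin,ss = (1266/60)·f/(1−f) ≈ 6.214 mg/L.
Difference ≈ 15.593 − 6.214 ≈ 9.379 mg/L.

9.4 mg/L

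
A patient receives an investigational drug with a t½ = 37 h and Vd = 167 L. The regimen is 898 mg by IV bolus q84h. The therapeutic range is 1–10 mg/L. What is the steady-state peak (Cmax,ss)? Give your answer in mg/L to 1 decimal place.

Over one 84-h interval, 84/37 ≈ 2.2703 half-lives elapse, leaving f ≈ 0.2073 of each dose.
At steady state, accumulation factor R = 1/(1 − e^(−kτ)) ≈ 1.2615.
Each bolus raises the concentration by D/Vd = 898/167 ≈ 5.377 mg/L.
Steady-state peak Cmax,ss = C₀·R ≈ 5.377 × 1.2615 ≈ 6.783 mg/L.
Peak 6.8 mg/L vs MTC 10 mg/L: below toxic threshold.

6.8 mg/L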